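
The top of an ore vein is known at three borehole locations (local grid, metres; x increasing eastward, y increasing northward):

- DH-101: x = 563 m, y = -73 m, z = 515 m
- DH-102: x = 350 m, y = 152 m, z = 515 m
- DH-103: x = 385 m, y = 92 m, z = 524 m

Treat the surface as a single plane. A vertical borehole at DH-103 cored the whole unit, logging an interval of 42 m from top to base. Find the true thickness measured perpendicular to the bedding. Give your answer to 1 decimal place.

36.5 m

Two edge vectors: DH-101→DH-102 = (-213, 225, 0), DH-101→DH-103 = (-178, 165, 9).
Normal n = (DH-101→DH-102) × (DH-101→DH-103) = (2025, 1917, 4905).
So ∂z/∂x = −n_x/n_z = −0.41284 and ∂z/∂y = −n_y/n_z = −0.39083.
|∇z| = √(a²+b²) = 0.56849, so dip δ = arctan(0.56849) = 29.62°.
True thickness = vertical thickness × cos δ = 42 × cos 29.62° = 36.5 m.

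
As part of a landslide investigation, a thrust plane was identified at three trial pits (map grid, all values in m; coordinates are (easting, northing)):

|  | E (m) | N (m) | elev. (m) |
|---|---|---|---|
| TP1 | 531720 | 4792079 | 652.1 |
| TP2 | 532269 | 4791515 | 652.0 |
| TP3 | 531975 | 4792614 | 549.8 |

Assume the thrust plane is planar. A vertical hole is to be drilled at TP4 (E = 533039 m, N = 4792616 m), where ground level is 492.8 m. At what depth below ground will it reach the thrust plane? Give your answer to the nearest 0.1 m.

83.7 m

Let the plane be z = a·E + b·N + c.
TP2−TP1: 549a − 564b = −0.1;  TP3−TP1: 255a + 535b = −102.3.
Solving gives a = −0.131991041, b = −0.128303336.
Then c = 652.1 − a·531720 − b·4792079 = 685674.10.
At (533039, 4792616): z_contact = −70356.37 − 614908.62 + 685674.10 = 409.10 m.
Depth below ground = 492.8 − 409.10 = 83.7 m.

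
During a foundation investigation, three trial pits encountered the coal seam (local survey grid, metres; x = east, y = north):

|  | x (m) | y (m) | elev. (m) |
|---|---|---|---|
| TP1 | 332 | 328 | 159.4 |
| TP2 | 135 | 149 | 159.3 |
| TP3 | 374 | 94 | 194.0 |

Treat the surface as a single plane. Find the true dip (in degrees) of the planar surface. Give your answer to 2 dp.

Let the plane be z = a·x + b·y + c.
TP2−TP1: −197a − 179b = −0.1;  TP3−TP1: 42a − 234b = 34.6.
Solving gives a = 0.11595, b = −0.12705.
Gradient magnitude |∇z| = √(a² + b²) = √(0.01344 + 0.01614) = 0.17201.
True dip = arctan(0.17201) = 9.76°, dipping toward NW (azimuth ≈ 318°).

9.76°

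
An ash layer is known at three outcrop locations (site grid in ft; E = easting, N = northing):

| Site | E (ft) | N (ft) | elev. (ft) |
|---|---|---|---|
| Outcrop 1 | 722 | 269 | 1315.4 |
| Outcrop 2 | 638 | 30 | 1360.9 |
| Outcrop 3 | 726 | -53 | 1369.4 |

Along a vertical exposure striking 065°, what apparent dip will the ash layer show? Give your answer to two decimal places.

7.28°

Let the plane be z = a·E + b·N + c.
Outcrop 2−Outcrop 1: −84a − 239b = 45.5;  Outcrop 3−Outcrop 1: 4a − 322b = 54.
Solving gives a = −0.06231, b = −0.16848.
Unit vector along 065° is (sin 65°, cos 65°) = (0.9063, 0.4226).
Slope in that direction = a·(0.9063) + b·(0.4226) = −0.12768.
Apparent dip = arctan|0.12768| = 7.28° (true dip is 10.2°, so apparent ≤ true as expected).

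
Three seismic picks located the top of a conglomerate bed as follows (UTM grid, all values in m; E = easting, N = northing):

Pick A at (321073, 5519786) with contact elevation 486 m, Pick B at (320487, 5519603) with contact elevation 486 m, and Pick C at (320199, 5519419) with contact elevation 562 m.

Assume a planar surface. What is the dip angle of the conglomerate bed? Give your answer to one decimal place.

Let the plane be z = a·E + b·N + c.
Pick B−Pick A: −586a − 183b = 0;  Pick C−Pick A: −874a − 367b = 76.
Solving gives a = 0.25232, b = −0.80798.
Gradient magnitude |∇z| = √(a² + b²) = √(0.06367 + 0.65284) = 0.84646.
True dip = arctan(0.84646) = 40.2°, dipping toward NNW (azimuth ≈ 343°).

40.2°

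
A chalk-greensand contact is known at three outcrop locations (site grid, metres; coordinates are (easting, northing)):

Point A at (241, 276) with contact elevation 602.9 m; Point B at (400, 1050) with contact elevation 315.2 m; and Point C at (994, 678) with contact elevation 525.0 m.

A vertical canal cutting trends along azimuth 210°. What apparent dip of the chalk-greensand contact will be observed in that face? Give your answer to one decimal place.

16.0°

Two edge vectors: Point A→Point B = (159, 774, -287.7), Point A→Point C = (753, 402, -77.9).
Normal n = (Point A→Point B) × (Point A→Point C) = (55360.8, -204252, -518904).
So ∂z/∂E = −n_x/n_z = 0.10669 and ∂z/∂N = −n_y/n_z = −0.39362.
Unit vector along 210° is (sin 210°, cos 210°) = (-0.5000, -0.8660).
Slope in that direction = a·(-0.5000) + b·(-0.8660) = 0.28754.
Apparent dip = arctan|0.28754| = 16.0° (true dip is 22.2°, so apparent ≤ true as expected).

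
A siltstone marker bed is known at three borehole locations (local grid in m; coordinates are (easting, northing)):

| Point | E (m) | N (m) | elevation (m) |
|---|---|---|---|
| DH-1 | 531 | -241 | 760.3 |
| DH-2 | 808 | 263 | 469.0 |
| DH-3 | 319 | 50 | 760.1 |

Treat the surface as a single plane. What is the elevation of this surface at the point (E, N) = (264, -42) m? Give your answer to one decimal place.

815.3 m

Two edge vectors: DH-1→DH-2 = (277, 504, -291.3), DH-1→DH-3 = (-212, 291, -0.2).
Normal n = (DH-1→DH-2) × (DH-1→DH-3) = (84667.5, 61811, 187455).
So ∂z/∂E = −n_x/n_z = −0.45167 and ∂z/∂N = −n_y/n_z = −0.32974.
Intercept c from DH-1: 760.3 + 239.84 − 79.47 = 920.67.
At (264, -42): z = −119.2 + 13.8 + 920.67 = 815.3 m.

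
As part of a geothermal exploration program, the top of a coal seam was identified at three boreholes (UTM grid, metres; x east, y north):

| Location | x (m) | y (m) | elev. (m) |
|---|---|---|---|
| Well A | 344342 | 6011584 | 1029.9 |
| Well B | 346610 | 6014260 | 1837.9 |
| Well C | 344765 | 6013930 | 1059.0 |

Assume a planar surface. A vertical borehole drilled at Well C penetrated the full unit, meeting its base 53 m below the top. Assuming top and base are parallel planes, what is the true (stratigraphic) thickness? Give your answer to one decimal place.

48.5 m

Let the plane be z = a·x + b·y + c.
Well B−Well A: 2268a + 2676b = 808;  Well C−Well A: 423a + 2346b = 29.1.
Solving gives a = 0.43394, b = −0.06584.
|∇z| = √(a²+b²) = 0.43891, so dip δ = arctan(0.43891) = 23.70°.
True thickness = vertical thickness × cos δ = 53 × cos 23.70° = 48.5 m.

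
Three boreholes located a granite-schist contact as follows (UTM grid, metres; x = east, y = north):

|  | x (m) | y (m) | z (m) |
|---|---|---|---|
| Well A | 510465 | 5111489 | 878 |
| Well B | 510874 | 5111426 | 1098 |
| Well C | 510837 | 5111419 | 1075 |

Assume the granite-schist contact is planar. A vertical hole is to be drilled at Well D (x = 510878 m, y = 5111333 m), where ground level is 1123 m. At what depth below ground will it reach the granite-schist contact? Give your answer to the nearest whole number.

45 m

Let the plane be z = a·x + b·y + c.
Well B−Well A: 409a − 63b = 220;  Well C−Well A: 372a − 70b = 197.
Solving gives a = 0.57547170, b = 0.24393531.
Then c = 878 − a·510465 − b·5111489 = −1539752.81.
At (510878, 5111333): z_contact = 293995.8 + 1246834.6 − 1539752.81 = 1077.6 m.
Depth below ground = 1123 − 1077.6 = 45 m.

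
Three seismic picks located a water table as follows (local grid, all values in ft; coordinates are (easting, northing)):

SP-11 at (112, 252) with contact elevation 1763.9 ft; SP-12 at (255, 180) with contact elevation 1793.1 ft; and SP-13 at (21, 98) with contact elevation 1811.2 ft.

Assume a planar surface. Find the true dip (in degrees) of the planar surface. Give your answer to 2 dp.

Let the plane be z = a·E + b·N + c.
SP-12−SP-11: 143a − 72b = 29.2;  SP-13−SP-11: −91a − 154b = 47.3.
Solving gives a = 0.03819, b = −0.32971.
Gradient magnitude |∇z| = √(a² + b²) = √(0.00146 + 0.10871) = 0.33191.
True dip = arctan(0.33191) = 18.36°, dipping toward N (azimuth ≈ 353°).

18.36°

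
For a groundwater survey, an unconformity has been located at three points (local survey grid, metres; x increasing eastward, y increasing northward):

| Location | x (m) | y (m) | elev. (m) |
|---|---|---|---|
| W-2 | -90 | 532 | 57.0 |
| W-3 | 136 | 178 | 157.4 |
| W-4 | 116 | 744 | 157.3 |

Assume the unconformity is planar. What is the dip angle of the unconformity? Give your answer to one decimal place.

Let the plane be z = a·x + b·y + c.
W-3−W-2: 226a − 354b = 100.4;  W-4−W-2: 206a + 212b = 100.3.
Solving gives a = 0.46998, b = 0.01643.
Gradient magnitude |∇z| = √(a² + b²) = √(0.22089 + 0.00027) = 0.47027.
True dip = arctan(0.47027) = 25.2°, dipping toward W (azimuth ≈ 268°).

25.2°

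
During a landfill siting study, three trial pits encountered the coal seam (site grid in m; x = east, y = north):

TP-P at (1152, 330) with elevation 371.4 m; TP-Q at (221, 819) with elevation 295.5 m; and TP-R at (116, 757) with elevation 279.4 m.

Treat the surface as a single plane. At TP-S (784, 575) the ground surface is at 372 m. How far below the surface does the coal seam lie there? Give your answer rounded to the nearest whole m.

27 m

Two edge vectors: TP-P→TP-Q = (-931, 489, -75.9), TP-P→TP-R = (-1036, 427, -92).
Normal n = (TP-P→TP-Q) × (TP-P→TP-R) = (-12578.7, -7019.6, 109067).
So ∂z/∂x = −n_x/n_z = 0.11533 and ∂z/∂y = −n_y/n_z = 0.06436.
Intercept c from TP-P: 371.4 − 132.86 − 21.24 = 217.30.
At (784, 575): z_contact = 90.4 + 37.0 + 217.30 = 344.7 m.
Depth below ground = 372 − 344.7 = 27 m.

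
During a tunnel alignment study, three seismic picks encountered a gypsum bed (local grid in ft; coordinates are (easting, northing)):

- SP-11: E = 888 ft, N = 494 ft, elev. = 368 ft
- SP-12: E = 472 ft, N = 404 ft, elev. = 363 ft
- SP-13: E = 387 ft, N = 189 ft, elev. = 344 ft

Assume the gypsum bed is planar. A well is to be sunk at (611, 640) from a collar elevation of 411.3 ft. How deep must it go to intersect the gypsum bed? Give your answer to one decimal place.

Two edge vectors: SP-11→SP-12 = (-416, -90, -5), SP-11→SP-13 = (-501, -305, -24).
Normal n = (SP-11→SP-12) × (SP-11→SP-13) = (635, -7479, 81790).
So ∂z/∂E = −n_x/n_z = −0.00776 and ∂z/∂N = −n_y/n_z = 0.09144.
Intercept c from SP-11: 368 + 6.89 − 45.17 = 329.72.
At (611, 640): z_contact = −4.74 + 58.52 + 329.72 = 383.50 ft.
Depth below ground = 411.3 − 383.50 = 27.8 ft.

27.8 ft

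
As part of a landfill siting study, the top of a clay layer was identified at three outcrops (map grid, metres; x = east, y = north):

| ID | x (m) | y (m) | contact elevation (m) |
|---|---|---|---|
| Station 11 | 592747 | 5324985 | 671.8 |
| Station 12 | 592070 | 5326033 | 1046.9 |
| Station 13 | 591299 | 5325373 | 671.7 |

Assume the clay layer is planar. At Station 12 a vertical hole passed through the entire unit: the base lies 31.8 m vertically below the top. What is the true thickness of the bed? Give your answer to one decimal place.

29.0 m

Let the plane be z = a·x + b·y + c.
Station 12−Station 11: −677a + 1048b = 375.1;  Station 13−Station 11: −1448a + 388b = −0.1.
Solving gives a = 0.11607, b = 0.43290.
|∇z| = √(a²+b²) = 0.44819, so dip δ = arctan(0.44819) = 24.14°.
True thickness = vertical thickness × cos δ = 31.8 × cos 24.14° = 29.0 m.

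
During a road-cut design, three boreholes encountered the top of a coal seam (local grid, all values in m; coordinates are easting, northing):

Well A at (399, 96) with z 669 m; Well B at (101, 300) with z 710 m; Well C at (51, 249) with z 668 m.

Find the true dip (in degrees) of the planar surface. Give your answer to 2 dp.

Let the plane be z = a·easting + b·northing + c.
Well B−Well A: −298a + 204b = 41;  Well C−Well A: −348a + 153b = −1.
Solving gives a = 0.25502, b = 0.57351.
Gradient magnitude |∇z| = √(a² + b²) = √(0.06504 + 0.32891) = 0.62765.
True dip = arctan(0.62765) = 32.11°, dipping toward SSW (azimuth ≈ 204°).

32.11°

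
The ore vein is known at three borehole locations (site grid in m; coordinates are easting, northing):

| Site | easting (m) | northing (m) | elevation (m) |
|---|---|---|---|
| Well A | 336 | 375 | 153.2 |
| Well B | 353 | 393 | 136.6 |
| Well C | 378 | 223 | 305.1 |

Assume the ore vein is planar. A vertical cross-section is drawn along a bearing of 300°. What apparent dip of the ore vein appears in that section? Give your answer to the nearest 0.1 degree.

28.6°

Let the plane be z = a·easting + b·northing + c.
Well B−Well A: 17a + 18b = −16.6;  Well C−Well A: 42a − 152b = 151.9.
Solving gives a = 0.06317, b = −0.98189.
Unit vector along 300° is (sin 300°, cos 300°) = (-0.8660, 0.5000).
Slope in that direction = a·(-0.8660) + b·(0.5000) = −0.54565.
Apparent dip = arctan|0.54565| = 28.6° (true dip is 44.5°, so apparent ≤ true as expected).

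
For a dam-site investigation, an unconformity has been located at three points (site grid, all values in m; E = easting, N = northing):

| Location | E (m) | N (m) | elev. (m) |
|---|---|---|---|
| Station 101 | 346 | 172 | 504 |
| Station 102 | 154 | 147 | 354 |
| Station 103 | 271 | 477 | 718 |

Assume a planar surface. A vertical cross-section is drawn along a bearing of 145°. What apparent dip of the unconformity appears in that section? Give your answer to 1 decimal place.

18.1°

Let the plane be z = a·E + b·N + c.
Station 102−Station 101: −192a − 25b = −150;  Station 103−Station 101: −75a + 305b = 214.
Solving gives a = 0.66849, b = 0.86602.
Unit vector along 145° is (sin 145°, cos 145°) = (0.5736, -0.8192).
Slope in that direction = a·(0.5736) + b·(-0.8192) = −0.32597.
Apparent dip = arctan|0.32597| = 18.1° (true dip is 47.6°, so apparent ≤ true as expected).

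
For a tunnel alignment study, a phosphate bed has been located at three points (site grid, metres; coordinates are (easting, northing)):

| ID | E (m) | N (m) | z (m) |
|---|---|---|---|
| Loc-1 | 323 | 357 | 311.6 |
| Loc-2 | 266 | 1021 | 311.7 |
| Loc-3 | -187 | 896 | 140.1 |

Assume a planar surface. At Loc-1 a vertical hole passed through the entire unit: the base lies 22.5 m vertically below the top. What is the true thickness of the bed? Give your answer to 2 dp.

Two edge vectors: Loc-1→Loc-2 = (-57, 664, 0.1), Loc-1→Loc-3 = (-510, 539, -171.5).
Normal n = (Loc-1→Loc-2) × (Loc-1→Loc-3) = (-113929.9, -9826.5, 307917).
So ∂z/∂E = −n_x/n_z = 0.37000 and ∂z/∂N = −n_y/n_z = 0.03191.
|∇z| = √(a²+b²) = 0.37138, so dip δ = arctan(0.37138) = 20.37°.
True thickness = vertical thickness × cos δ = 22.5 × cos 20.37° = 21.09 m.

21.09 m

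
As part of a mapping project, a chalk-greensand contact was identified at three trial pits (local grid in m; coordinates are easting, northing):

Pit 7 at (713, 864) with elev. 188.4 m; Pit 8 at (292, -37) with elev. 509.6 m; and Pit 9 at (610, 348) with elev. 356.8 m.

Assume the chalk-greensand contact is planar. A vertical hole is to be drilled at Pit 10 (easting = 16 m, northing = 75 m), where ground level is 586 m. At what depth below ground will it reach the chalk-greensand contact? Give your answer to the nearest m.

Let the plane be z = a·easting + b·northing + c.
Pit 8−Pit 7: −421a − 901b = 321.2;  Pit 9−Pit 7: −103a − 516b = 168.4.
Solving gives a = −0.11260, b = −0.30388.
Then c = 188.4 − a·713 − b·864 = 531.23.
At (16, 75): z_contact = −1.8 − 22.8 + 531.23 = 506.6 m.
Depth below ground = 586 − 506.6 = 79 m.

79 m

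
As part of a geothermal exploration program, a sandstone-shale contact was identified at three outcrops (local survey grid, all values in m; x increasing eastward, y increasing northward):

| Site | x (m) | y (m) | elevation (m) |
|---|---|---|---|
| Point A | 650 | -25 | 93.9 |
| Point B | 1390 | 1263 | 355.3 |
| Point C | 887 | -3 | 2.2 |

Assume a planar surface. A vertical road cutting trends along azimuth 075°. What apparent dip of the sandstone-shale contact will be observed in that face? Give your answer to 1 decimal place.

Two edge vectors: Point A→Point B = (740, 1288, 261.4), Point A→Point C = (237, 22, -91.7).
Normal n = (Point A→Point B) × (Point A→Point C) = (-123860.4, 129809.8, -288976).
So ∂z/∂x = −n_x/n_z = −0.42862 and ∂z/∂y = −n_y/n_z = 0.44921.
Unit vector along 075° is (sin 75°, cos 75°) = (0.9659, 0.2588).
Slope in that direction = a·(0.9659) + b·(0.2588) = −0.29775.
Apparent dip = arctan|0.29775| = 16.6° (true dip is 31.8°, so apparent ≤ true as expected).

16.6°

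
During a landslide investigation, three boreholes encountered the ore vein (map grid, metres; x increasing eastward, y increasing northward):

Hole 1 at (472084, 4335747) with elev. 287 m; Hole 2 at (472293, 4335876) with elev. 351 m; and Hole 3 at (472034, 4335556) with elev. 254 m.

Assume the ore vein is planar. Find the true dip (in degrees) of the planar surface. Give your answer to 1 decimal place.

14.7°

Two edge vectors: Hole 1→Hole 2 = (209, 129, 64), Hole 1→Hole 3 = (-50, -191, -33).
Normal n = (Hole 1→Hole 2) × (Hole 1→Hole 3) = (7967, 3697, -33469).
So ∂z/∂x = −n_x/n_z = 0.23804 and ∂z/∂y = −n_y/n_z = 0.11046.
Gradient magnitude |∇z| = √(a² + b²) = √(0.05666 + 0.01220) = 0.26242.
True dip = arctan(0.26242) = 14.7°, dipping toward WSW (azimuth ≈ 245°).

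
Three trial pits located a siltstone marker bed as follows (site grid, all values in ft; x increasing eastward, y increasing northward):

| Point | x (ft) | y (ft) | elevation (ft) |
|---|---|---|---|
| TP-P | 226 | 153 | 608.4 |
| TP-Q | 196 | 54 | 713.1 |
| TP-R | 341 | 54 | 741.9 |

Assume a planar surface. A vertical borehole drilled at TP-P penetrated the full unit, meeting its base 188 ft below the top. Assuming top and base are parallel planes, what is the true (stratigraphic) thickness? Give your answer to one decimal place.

Two edge vectors: TP-P→TP-Q = (-30, -99, 104.7), TP-P→TP-R = (115, -99, 133.5).
Normal n = (TP-P→TP-Q) × (TP-P→TP-R) = (-2851.2, 16045.5, 14355).
So ∂z/∂x = −n_x/n_z = 0.19862 and ∂z/∂y = −n_y/n_z = −1.11776.
|∇z| = √(a²+b²) = 1.13527, so dip δ = arctan(1.13527) = 48.62°.
True thickness = vertical thickness × cos δ = 188 × cos 48.62° = 124.3 ft.

124.3 ft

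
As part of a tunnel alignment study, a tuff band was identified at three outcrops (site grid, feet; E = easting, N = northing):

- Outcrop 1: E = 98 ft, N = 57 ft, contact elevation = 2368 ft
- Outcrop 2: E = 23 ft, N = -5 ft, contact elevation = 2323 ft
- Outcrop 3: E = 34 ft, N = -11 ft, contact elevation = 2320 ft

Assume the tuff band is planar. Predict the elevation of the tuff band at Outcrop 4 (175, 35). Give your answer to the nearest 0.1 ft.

2359.7 ft

Let the plane be z = a·E + b·N + c.
Outcrop 2−Outcrop 1: −75a − 62b = −45;  Outcrop 3−Outcrop 1: −64a − 68b = −48.
Solving gives a = 0.07420, b = 0.63604.
Then c = 2368 − a·98 − b·57 = 2324.47.
At (175, 35): z = 13.0 + 22.3 + 2324.47 = 2359.7 ft.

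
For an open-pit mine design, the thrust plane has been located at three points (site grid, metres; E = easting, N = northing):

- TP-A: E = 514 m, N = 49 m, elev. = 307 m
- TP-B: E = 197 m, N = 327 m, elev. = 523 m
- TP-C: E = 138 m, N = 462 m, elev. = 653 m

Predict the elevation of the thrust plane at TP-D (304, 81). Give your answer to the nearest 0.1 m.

Let the plane be z = a·E + b·N + c.
TP-B−TP-A: −317a + 278b = 216;  TP-C−TP-A: −376a + 413b = 346.
Solving gives a = 0.26446, b = 1.07854.
Then c = 307 − a·514 − b·49 = 118.22.
At (304, 81): z = 80.4 + 87.4 + 118.22 = 286.0 m.

286.0 m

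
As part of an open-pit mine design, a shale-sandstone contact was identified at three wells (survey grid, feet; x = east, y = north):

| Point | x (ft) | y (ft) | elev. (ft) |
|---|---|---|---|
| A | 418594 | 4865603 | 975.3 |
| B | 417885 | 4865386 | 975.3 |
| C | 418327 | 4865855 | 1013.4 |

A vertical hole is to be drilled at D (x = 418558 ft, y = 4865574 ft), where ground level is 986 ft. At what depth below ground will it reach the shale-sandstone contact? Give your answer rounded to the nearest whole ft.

13 ft

Let the plane be z = a·x + b·y + c.
B−A: −709a − 217b = 0;  C−A: −267a + 252b = 38.1.
Solving gives a = −0.03494275, b = 0.11416780.
Then c = 975.3 − a·418594 − b·4865603 = −539893.05.
At (418558, 4865574): z_contact = −14625.6 + 555491.9 − 539893.05 = 973.2 ft.
Depth below ground = 986 − 973.2 = 13 ft.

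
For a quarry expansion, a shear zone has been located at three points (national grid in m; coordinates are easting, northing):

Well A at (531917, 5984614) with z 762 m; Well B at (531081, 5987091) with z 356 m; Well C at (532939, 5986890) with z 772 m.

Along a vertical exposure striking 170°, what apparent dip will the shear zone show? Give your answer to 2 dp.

7.26°

Let the plane be z = a·easting + b·northing + c.
Well B−Well A: −836a + 2477b = −406;  Well C−Well A: 1022a + 2276b = 10.
Solving gives a = 0.21398, b = −0.09169.
Unit vector along 170° is (sin 170°, cos 170°) = (0.1736, -0.9848).
Slope in that direction = a·(0.1736) + b·(-0.9848) = 0.12745.
Apparent dip = arctan|0.12745| = 7.26° (true dip is 13.1°, so apparent ≤ true as expected).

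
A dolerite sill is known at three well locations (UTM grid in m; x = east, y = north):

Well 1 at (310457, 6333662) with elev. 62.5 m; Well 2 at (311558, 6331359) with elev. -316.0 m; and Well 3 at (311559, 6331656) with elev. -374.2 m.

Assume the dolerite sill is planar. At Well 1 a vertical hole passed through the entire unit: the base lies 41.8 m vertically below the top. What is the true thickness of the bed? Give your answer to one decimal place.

33.1 m

Two edge vectors: Well 1→Well 2 = (1101, -2303, -378.5), Well 1→Well 3 = (1102, -2006, -436.7).
Normal n = (Well 1→Well 2) × (Well 1→Well 3) = (246449.1, 63699.7, 329300).
So ∂z/∂x = −n_x/n_z = −0.74840 and ∂z/∂y = −n_y/n_z = −0.19344.
|∇z| = √(a²+b²) = 0.77300, so dip δ = arctan(0.77300) = 37.70°.
True thickness = vertical thickness × cos δ = 41.8 × cos 37.70° = 33.1 m.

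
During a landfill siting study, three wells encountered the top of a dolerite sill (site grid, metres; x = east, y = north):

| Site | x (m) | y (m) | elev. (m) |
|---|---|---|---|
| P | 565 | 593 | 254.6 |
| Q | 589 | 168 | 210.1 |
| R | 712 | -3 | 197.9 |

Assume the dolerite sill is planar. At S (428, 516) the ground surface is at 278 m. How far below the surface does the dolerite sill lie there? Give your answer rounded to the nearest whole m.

Let the plane be z = a·x + b·y + c.
Q−P: 24a − 425b = −44.5;  R−P: 147a − 596b = −56.7.
Solving gives a = 0.05033, b = 0.10755.
Then c = 254.6 − a·565 − b·593 = 162.39.
At (428, 516): z_contact = 21.5 + 55.5 + 162.39 = 239.4 m.
Depth below ground = 278 − 239.4 = 39 m.

39 m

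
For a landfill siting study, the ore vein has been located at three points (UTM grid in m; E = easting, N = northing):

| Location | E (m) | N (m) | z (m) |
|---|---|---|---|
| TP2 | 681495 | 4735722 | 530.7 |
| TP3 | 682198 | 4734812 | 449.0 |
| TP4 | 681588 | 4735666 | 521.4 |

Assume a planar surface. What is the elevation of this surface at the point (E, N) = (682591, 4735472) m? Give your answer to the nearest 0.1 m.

430.7 m

Two edge vectors: TP2→TP3 = (703, -910, -81.7), TP2→TP4 = (93, -56, -9.3).
Normal n = (TP2→TP3) × (TP2→TP4) = (3887.8, -1060.2, 45262).
So ∂z/∂E = −n_x/n_z = −0.085895453 and ∂z/∂N = −n_y/n_z = 0.023423622.
Intercept c from TP2: 530.7 + 58537.32 − 110927.76 = −51859.74.
At (682591, 4735472): z = −58631.5 + 110921.9 − 51859.74 = 430.7 m.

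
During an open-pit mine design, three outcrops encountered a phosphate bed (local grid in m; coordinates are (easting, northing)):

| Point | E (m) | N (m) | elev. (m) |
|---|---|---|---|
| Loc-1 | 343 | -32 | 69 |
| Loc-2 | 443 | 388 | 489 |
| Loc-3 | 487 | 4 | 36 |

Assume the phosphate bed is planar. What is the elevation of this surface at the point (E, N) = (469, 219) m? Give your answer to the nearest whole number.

Let the plane be z = a·E + b·N + c.
Loc-2−Loc-1: 100a + 420b = 420;  Loc-3−Loc-1: 144a + 36b = −33.
Solving gives a = −0.50949, b = 1.12131.
Then c = 69 − a·343 − b·-32 = 279.64.
At (469, 219): z = −239.0 + 245.6 + 279.64 = 286.3 m.

286 m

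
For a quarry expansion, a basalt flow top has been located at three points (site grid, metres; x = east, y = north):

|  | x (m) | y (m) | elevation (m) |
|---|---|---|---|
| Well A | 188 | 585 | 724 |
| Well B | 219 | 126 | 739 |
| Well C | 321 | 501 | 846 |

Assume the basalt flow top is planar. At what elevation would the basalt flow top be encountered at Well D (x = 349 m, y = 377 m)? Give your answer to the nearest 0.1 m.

868.4 m

Let the plane be z = a·x + b·y + c.
Well B−Well A: 31a − 459b = 15;  Well C−Well A: 133a − 84b = 122.
Solving gives a = 0.93660, b = 0.03058.
Then c = 724 − a·188 − b·585 = 530.03.
At (349, 377): z = 326.9 + 11.5 + 530.03 = 868.4 m.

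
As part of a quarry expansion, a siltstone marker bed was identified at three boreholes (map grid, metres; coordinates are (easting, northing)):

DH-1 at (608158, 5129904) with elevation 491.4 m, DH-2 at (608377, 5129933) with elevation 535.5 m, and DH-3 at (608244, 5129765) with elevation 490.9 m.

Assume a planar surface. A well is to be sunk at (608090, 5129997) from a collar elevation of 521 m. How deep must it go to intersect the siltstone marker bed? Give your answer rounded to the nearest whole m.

Let the plane be z = a·E + b·N + c.
DH-2−DH-1: 219a + 29b = 44.1;  DH-3−DH-1: 86a − 139b = −0.5.
Solving gives a = 0.18568089, b = 0.11847882.
Then c = 491.4 − a·608158 − b·5129904 = −720216.90.
At (608090, 5129997): z_contact = 112910.7 + 607796.0 − 720216.90 = 489.8 m.
Depth below ground = 521 − 489.8 = 31 m.

31 m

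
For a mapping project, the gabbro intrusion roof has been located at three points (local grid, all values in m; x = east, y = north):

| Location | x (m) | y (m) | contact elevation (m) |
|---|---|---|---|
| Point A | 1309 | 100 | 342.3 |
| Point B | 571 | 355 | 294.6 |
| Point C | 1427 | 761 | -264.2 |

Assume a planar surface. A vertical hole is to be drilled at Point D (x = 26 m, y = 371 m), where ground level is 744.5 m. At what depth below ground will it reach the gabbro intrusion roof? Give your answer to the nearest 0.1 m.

Two edge vectors: Point A→Point B = (-738, 255, -47.7), Point A→Point C = (118, 661, -606.5).
Normal n = (Point A→Point B) × (Point A→Point C) = (-123127.8, -453225.6, -517908).
So ∂z/∂x = −n_x/n_z = −0.237741 and ∂z/∂y = −n_y/n_z = −0.875108.
Intercept c from Point A: 342.3 + 311.20 + 87.51 = 741.01.
At (26, 371): z_contact = −6.18 − 324.67 + 741.01 = 410.17 m.
Depth below ground = 744.5 − 410.17 = 334.3 m.

334.3 m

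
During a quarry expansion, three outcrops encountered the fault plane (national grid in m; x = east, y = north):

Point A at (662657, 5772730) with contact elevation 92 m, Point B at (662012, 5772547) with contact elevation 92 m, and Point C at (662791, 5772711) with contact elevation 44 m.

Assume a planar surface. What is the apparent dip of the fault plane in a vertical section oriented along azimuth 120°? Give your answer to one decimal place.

Let the plane be z = a·x + b·y + c.
Point B−Point A: −645a − 183b = 0;  Point C−Point A: 134a − 19b = −48.
Solving gives a = −0.23884, b = 0.84183.
Unit vector along 120° is (sin 120°, cos 120°) = (0.8660, -0.5000).
Slope in that direction = a·(0.8660) + b·(-0.5000) = −0.62776.
Apparent dip = arctan|0.62776| = 32.1° (true dip is 41.2°, so apparent ≤ true as expected).

32.1°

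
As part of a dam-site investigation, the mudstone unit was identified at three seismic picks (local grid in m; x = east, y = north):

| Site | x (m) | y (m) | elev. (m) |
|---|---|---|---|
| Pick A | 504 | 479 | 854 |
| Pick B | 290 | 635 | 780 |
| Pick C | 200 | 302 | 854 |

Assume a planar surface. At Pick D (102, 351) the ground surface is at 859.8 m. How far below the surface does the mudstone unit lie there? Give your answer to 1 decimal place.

33.8 m

Let the plane be z = a·x + b·y + c.
Pick B−Pick A: −214a + 156b = −74;  Pick C−Pick A: −304a − 177b = 0.
Solving gives a = 0.15355, b = −0.26372.
Then c = 854 − a·504 − b·479 = 902.93.
At (102, 351): z_contact = 15.66 − 92.57 + 902.93 = 826.03 m.
Depth below ground = 859.8 − 826.03 = 33.8 m.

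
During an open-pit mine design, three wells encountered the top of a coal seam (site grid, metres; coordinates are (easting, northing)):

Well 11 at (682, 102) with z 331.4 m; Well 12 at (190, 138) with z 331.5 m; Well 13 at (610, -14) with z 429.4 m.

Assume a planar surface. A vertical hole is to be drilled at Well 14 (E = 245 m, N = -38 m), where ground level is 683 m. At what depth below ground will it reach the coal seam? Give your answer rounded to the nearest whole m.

Let the plane be z = a·E + b·N + c.
Well 12−Well 11: −492a + 36b = 0.1;  Well 13−Well 11: −72a − 116b = 98.
Solving gives a = −0.05933, b = −0.80800.
Then c = 331.4 − a·682 − b·102 = 454.28.
At (245, -38): z_contact = −14.5 + 30.7 + 454.28 = 470.4 m.
Depth below ground = 683 − 470.4 = 213 m.

213 m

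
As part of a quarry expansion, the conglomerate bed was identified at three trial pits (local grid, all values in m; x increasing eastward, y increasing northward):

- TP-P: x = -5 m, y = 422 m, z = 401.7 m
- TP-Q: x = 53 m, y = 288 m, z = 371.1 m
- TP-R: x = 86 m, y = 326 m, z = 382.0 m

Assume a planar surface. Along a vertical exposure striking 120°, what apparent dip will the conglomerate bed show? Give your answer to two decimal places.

4.86°

Two edge vectors: TP-P→TP-Q = (58, -134, -30.6), TP-P→TP-R = (91, -96, -19.7).
Normal n = (TP-P→TP-Q) × (TP-P→TP-R) = (-297.8, -1642, 6626).
So ∂z/∂x = −n_x/n_z = 0.04494 and ∂z/∂y = −n_y/n_z = 0.24781.
Unit vector along 120° is (sin 120°, cos 120°) = (0.8660, -0.5000).
Slope in that direction = a·(0.8660) + b·(-0.5000) = −0.08498.
Apparent dip = arctan|0.08498| = 4.86° (true dip is 14.1°, so apparent ≤ true as expected).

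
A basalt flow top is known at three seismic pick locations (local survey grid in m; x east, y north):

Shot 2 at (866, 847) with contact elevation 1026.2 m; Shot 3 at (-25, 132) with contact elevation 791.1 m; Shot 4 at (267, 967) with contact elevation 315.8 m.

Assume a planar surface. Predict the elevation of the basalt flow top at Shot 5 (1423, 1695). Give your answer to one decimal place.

Two edge vectors: Shot 2→Shot 3 = (-891, -715, -235.1), Shot 2→Shot 4 = (-599, 120, -710.4).
Normal n = (Shot 2→Shot 3) × (Shot 2→Shot 4) = (536148, -492141.5, -535205).
So ∂z/∂x = −n_x/n_z = 1.001762 and ∂z/∂y = −n_y/n_z = −0.919538.
Intercept c from Shot 2: 1026.2 − 867.53 + 778.85 = 937.52.
At (1423, 1695): z = 1425.5 − 1558.6 + 937.52 = 804.4 m.

804.4 m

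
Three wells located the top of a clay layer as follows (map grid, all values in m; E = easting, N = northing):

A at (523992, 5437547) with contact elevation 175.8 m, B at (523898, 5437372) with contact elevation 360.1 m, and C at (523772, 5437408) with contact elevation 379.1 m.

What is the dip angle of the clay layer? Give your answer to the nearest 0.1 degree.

42.9°

Let the plane be z = a·E + b·N + c.
B−A: −94a − 175b = 184.3;  C−A: −220a − 139b = 203.3.
Solving gives a = −0.39159, b = −0.84280.
Gradient magnitude |∇z| = √(a² + b²) = √(0.15335 + 0.71031) = 0.92933.
True dip = arctan(0.92933) = 42.9°, dipping toward NNE (azimuth ≈ 025°).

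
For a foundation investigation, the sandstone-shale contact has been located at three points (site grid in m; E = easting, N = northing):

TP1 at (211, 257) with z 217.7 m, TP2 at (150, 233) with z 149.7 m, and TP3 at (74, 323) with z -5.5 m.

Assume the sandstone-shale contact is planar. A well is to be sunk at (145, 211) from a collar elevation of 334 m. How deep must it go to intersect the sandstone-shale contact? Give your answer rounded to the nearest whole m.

178 m

Let the plane be z = a·E + b·N + c.
TP2−TP1: −61a − 24b = −68;  TP3−TP1: −137a + 66b = −223.2.
Solving gives a = 1.34602, b = −0.58780.
Then c = 217.7 − a·211 − b·257 = 84.76.
At (145, 211): z_contact = 195.2 − 124.0 + 84.76 = 155.9 m.
Depth below ground = 334 − 155.9 = 178 m.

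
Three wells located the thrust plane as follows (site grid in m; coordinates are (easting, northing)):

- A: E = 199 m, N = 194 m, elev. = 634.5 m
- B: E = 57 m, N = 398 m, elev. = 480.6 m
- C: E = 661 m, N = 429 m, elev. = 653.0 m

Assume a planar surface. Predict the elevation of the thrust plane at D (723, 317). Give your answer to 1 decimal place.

Two edge vectors: A→B = (-142, 204, -153.9), A→C = (462, 235, 18.5).
Normal n = (A→B) × (A→C) = (39940.5, -68474.8, -127618).
So ∂z/∂E = −n_x/n_z = 0.31297 and ∂z/∂N = −n_y/n_z = −0.53656.
Intercept c from A: 634.5 − 62.28 + 104.09 = 676.31.
At (723, 317): z = 226.3 − 170.1 + 676.31 = 732.5 m.

732.5 m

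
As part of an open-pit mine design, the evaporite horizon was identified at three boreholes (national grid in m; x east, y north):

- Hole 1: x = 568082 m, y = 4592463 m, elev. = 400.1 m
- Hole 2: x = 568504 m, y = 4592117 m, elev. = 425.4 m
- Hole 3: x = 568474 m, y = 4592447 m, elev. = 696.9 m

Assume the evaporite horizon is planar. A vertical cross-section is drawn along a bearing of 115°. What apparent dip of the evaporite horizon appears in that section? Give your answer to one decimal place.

Let the plane be z = a·x + b·y + c.
Hole 2−Hole 1: 422a − 346b = 25.3;  Hole 3−Hole 1: 392a − 16b = 296.8.
Solving gives a = 0.79367, b = 0.89488.
Unit vector along 115° is (sin 115°, cos 115°) = (0.9063, -0.4226).
Slope in that direction = a·(0.9063) + b·(-0.4226) = 0.34112.
Apparent dip = arctan|0.34112| = 18.8° (true dip is 50.1°, so apparent ≤ true as expected).

18.8°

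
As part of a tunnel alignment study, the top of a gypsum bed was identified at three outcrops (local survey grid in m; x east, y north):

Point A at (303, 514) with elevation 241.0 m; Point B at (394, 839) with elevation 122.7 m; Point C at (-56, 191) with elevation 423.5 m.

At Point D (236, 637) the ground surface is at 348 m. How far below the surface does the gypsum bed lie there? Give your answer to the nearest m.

127 m

Let the plane be z = a·x + b·y + c.
Point B−Point A: 91a + 325b = −118.3;  Point C−Point A: −359a − 323b = 182.5.
Solving gives a = −0.24176, b = −0.29631.
Then c = 241 − a·303 − b·514 = 466.56.
At (236, 637): z_contact = −57.1 − 188.7 + 466.56 = 220.8 m.
Depth below ground = 348 − 220.8 = 127 m.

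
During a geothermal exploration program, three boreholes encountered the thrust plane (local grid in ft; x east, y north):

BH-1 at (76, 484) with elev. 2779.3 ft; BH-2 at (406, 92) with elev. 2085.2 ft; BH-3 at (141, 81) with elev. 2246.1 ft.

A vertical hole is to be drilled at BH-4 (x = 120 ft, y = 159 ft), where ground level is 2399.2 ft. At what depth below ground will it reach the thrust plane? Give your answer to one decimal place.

44.4 ft

Two edge vectors: BH-1→BH-2 = (330, -392, -694.1), BH-1→BH-3 = (65, -403, -533.2).
Normal n = (BH-1→BH-2) × (BH-1→BH-3) = (-70707.9, 130839.5, -107510).
So ∂z/∂x = −n_x/n_z = −0.65769 and ∂z/∂y = −n_y/n_z = 1.21700.
Intercept c from BH-1: 2779.3 + 49.98 − 589.03 = 2240.26.
At (120, 159): z_contact = −78.92 + 193.50 + 2240.26 = 2354.84 ft.
Depth below ground = 2399.2 − 2354.84 = 44.4 ft.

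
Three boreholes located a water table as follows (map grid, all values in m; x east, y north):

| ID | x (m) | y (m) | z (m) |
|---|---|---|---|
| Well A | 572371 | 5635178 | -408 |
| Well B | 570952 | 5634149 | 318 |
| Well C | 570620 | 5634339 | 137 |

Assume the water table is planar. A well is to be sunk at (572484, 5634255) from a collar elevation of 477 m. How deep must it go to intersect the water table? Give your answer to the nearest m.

Two edge vectors: Well A→Well B = (-1419, -1029, 726), Well A→Well C = (-1751, -839, 545).
Normal n = (Well A→Well B) × (Well A→Well C) = (48309, -497871, -611238).
So ∂z/∂x = −n_x/n_z = 0.07903468 and ∂z/∂y = −n_y/n_z = −0.81452887.
Intercept c from Well A: -408 − 45237.16 + 4590015.19 = 4544370.03.
At (572484, 5634255): z_contact = 45246.1 − 4589263.4 + 4544370.03 = 352.7 m.
Depth below ground = 477 − 352.7 = 124 m.

124 m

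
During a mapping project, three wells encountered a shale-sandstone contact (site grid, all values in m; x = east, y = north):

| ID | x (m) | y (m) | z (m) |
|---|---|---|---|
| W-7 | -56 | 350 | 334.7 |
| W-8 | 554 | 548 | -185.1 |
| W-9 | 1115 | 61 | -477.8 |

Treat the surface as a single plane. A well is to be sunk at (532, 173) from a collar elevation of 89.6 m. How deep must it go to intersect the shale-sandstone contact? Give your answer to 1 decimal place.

Two edge vectors: W-7→W-8 = (610, 198, -519.8), W-7→W-9 = (1171, -289, -812.5).
Normal n = (W-7→W-8) × (W-7→W-9) = (-311097.2, -113060.8, -408148).
So ∂z/∂x = −n_x/n_z = −0.762217 and ∂z/∂y = −n_y/n_z = −0.277009.
Intercept c from W-7: 334.7 − 42.68 + 96.95 = 388.97.
At (532, 173): z_contact = −405.50 − 47.92 + 388.97 = -64.45 m.
Depth below ground = 89.6 − (-64.45) = 154.1 m.

154.1 m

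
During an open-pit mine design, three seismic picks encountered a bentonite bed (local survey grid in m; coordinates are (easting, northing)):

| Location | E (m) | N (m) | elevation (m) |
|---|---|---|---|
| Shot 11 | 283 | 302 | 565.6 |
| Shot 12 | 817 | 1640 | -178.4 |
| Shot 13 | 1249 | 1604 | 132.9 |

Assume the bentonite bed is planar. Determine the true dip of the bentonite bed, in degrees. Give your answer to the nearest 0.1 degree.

Two edge vectors: Shot 11→Shot 12 = (534, 1338, -744), Shot 11→Shot 13 = (966, 1302, -432.7).
Normal n = (Shot 11→Shot 12) × (Shot 11→Shot 13) = (389735.4, -487642.2, -597240).
So ∂z/∂E = −n_x/n_z = 0.65256 and ∂z/∂N = −n_y/n_z = −0.81649.
Gradient magnitude |∇z| = √(a² + b²) = √(0.42584 + 0.66666) = 1.04523.
True dip = arctan(1.04523) = 46.3°, dipping toward NW (azimuth ≈ 321°).

46.3°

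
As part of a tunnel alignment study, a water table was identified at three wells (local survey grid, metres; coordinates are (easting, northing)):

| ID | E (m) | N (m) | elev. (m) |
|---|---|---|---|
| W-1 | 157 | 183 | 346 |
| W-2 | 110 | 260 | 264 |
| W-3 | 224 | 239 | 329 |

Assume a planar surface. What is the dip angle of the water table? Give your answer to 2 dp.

Let the plane be z = a·E + b·N + c.
W-2−W-1: −47a + 77b = −82;  W-3−W-1: 67a + 56b = −17.
Solving gives a = 0.42138, b = −0.80773.
Gradient magnitude |∇z| = √(a² + b²) = √(0.17756 + 0.65242) = 0.91104.
True dip = arctan(0.91104) = 42.33°, dipping toward NNW (azimuth ≈ 332°).

42.33°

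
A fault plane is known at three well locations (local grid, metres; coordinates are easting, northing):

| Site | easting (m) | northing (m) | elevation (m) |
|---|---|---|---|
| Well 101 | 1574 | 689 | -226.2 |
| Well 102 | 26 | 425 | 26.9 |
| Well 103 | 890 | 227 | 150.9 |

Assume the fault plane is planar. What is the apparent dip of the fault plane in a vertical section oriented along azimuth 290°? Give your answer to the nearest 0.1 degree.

Two edge vectors: Well 101→Well 102 = (-1548, -264, 253.1), Well 101→Well 103 = (-684, -462, 377.1).
Normal n = (Well 101→Well 102) × (Well 101→Well 103) = (17377.8, 410630.4, 534600).
So ∂z/∂easting = −n_x/n_z = −0.03251 and ∂z/∂northing = −n_y/n_z = −0.76811.
Unit vector along 290° is (sin 290°, cos 290°) = (-0.9397, 0.3420).
Slope in that direction = a·(-0.9397) + b·(0.3420) = −0.23216.
Apparent dip = arctan|0.23216| = 13.1° (true dip is 37.6°, so apparent ≤ true as expected).

13.1°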